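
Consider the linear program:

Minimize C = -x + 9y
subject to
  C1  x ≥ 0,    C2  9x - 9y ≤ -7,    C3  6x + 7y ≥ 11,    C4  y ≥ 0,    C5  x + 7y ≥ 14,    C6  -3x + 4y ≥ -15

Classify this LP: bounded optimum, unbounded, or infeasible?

bounded optimum

Vertices and C = -x + 9y:
  (0, 2) → C = 18
  (77/72, 133/72) → C = 140/9
The feasible region has finitely many vertices and no improving ray; the minimum is 140/9 at (77/72, 133/72).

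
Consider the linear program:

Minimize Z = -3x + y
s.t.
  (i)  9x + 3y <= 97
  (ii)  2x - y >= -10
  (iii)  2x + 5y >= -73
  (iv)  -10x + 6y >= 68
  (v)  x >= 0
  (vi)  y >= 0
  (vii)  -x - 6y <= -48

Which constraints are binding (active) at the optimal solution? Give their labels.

Extreme points and Z = -3x + y:
  (67/15, 284/15) → Z = 83/15
  (9/2, 113/6) → Z = 16/3
  (4, 18) → Z = 6

The minimum is at (9/2, 113/6). Substituting into each constraint, equality holds for (i) and (iv); the remaining constraints have slack.

(i) and (iv)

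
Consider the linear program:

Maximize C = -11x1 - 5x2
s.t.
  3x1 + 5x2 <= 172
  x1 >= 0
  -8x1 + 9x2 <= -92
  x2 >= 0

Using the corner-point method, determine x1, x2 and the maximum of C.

Extreme points and C = -11x1 - 5x2:
  (2008/67, 1100/67) → C = -27588/67
  (172/3, 0) → C = -1892/3
  (23/2, 0) → C = -253/2

The binding constraints are -8x1 + 9x2 = -92 and x2 = 0.
Solving simultaneously gives x1 = 23/2, x2 = 0.

x1 = 23/2, x2 = 0, maximum C = -253/2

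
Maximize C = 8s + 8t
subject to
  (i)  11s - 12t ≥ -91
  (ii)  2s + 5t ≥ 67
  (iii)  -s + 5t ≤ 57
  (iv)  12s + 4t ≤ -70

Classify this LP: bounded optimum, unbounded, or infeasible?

The boundaries 11s - 12t = -91 and 2s + 5t = 67 meet at (349/79, 919/79), but that point violates 12s + 4t ≤ -70. Every candidate vertex is excluded by some other constraint, so the feasible region is empty.

infeasible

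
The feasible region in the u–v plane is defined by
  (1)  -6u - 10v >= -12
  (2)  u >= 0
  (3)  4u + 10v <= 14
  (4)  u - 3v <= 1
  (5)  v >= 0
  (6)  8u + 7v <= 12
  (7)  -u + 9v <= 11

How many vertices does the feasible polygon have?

Pairwise boundary intersections that survive every other constraint:
  (0, 6/5)
  (18/19, 12/19)
  (0, 0)
  (1, 0)
  (43/31, 4/31)

5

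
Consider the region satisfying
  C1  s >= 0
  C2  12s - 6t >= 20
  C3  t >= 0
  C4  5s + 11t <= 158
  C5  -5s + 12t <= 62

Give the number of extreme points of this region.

Intersecting each pair of boundary lines and keeping only the points that satisfy every inequality leaves:
  (5/3, 0)
  (102/19, 422/57)
  (158/5, 0)
  (1214/115, 220/23)

4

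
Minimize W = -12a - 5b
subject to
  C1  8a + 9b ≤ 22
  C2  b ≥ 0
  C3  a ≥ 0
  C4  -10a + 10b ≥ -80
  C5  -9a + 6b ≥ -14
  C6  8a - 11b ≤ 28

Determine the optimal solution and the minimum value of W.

The binding constraints are 8a + 9b = 22 and -9a + 6b = -14.
Solving simultaneously gives a = 2, b = 2/3.

a = 2, b = 2/3, minimum W = -82/3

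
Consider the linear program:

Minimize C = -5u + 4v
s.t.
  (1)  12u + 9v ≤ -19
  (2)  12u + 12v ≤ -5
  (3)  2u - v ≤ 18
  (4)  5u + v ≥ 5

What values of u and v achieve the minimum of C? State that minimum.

u = 23/7, v = -80/7, minimum C = -435/7

Feasible corners and C = -5u + 4v:
  (143/30, -127/15) → C = -577/10
  (64/33, -155/33) → C = -940/33
  (23/7, -80/7) → C = -435/7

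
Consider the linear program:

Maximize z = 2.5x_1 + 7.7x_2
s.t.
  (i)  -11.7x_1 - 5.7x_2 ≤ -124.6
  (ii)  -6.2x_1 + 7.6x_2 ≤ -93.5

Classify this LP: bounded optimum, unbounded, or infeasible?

From the feasible point (7789/654, -32143/12426), moving in the direction (7.6, 6.2) keeps every constraint satisfied while z increases without bound.

unbounded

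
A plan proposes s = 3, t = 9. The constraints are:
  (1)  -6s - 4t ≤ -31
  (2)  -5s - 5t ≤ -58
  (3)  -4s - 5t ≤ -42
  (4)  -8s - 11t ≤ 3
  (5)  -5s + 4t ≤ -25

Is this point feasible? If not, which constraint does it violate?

not feasible — violates (5)

Constraint (5): -5s + 4t = 21, which is not ≤ -25. All other constraints are satisfied.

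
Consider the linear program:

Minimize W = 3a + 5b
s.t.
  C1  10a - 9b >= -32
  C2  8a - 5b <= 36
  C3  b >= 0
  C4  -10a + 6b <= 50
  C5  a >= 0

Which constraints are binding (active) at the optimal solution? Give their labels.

C3 and C5

Vertices and W = 3a + 5b:
  (22, 28) → W = 206
  (0, 32/9) → W = 160/9
  (9/2, 0) → W = 27/2
  (0, 0) → W = 0

The minimum is at (0, 0). Substituting into each constraint, equality holds for C3 and C5; the remaining constraints have slack.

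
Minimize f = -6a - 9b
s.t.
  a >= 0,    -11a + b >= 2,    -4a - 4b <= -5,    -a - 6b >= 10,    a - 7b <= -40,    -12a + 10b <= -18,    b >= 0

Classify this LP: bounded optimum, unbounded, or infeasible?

The boundaries -12a + 10b = -18 and b = 0 meet at (3/2, 0), but that point violates -11a + b ≥ 2. Every candidate vertex is excluded by some other constraint, so the feasible region is empty.

infeasible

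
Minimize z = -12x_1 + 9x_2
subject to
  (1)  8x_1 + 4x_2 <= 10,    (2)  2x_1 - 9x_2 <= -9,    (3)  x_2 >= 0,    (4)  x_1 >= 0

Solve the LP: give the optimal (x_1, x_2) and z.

x_1 = 27/40, x_2 = 23/20, minimum z = 9/4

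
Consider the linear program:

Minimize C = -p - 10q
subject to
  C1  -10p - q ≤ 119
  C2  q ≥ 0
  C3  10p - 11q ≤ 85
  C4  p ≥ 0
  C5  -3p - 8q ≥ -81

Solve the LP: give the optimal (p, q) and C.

Vertices and C = -p - 10q:
  (17/2, 0) → C = -17/2
  (0, 0) → C = 0
  (1571/113, 555/113) → C = -7121/113
  (0, 81/8) → C = -405/4

The optimum lies where p = 0 and -3p - 8q = -81.
Solving simultaneously gives p = 0, q = 81/8.

p = 0, q = 81/8, minimum C = -405/4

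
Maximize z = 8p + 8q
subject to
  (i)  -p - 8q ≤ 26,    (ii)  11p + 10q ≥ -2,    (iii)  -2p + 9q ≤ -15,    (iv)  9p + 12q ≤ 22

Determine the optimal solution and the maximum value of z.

Extreme points and z = 8p + 8q:
  (122/39, -142/39) → z = -160/39
  (122/15, -64/15) → z = 464/15
  (132/119, -169/119) → z = -296/119
  (18/5, -13/15) → z = 328/15

p = 122/15, q = -64/15, maximum z = 464/15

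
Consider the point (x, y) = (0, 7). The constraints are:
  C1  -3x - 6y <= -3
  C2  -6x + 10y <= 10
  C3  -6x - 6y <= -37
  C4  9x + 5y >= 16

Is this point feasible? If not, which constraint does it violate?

Constraint C2: -6x + 10y = 70, which is not ≤ 10. All other constraints are satisfied.

not feasible — violates C2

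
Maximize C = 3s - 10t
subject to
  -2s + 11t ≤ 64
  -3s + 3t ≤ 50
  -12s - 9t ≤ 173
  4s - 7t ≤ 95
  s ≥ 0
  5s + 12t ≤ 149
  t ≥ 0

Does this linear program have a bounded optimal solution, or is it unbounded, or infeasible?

Vertices and C = 3s - 10t:
  (0, 64/11) → C = -640/11
  (871/79, 618/79) → C = -3567/79
  (2183/83, 121/83) → C = 5339/83
  (95/4, 0) → C = 285/4
  (0, 0) → C = 0
The feasible region has finitely many vertices and no improving ray; the maximum is 285/4 at (95/4, 0).

bounded optimum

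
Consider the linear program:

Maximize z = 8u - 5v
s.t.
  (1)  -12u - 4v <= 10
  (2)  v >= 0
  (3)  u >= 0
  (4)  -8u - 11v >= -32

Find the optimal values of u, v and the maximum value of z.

u = 4, v = 0, maximum z = 32

Extreme points and z = 8u - 5v:
  (0, 0) → z = 0
  (4, 0) → z = 32
  (0, 32/11) → z = -160/11

The optimum lies where v = 0 and -8u - 11v = -32.
Solving simultaneously gives u = 4, v = 0.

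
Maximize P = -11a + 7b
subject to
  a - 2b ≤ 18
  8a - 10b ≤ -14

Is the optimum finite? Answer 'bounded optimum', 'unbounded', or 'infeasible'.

unbounded

From the feasible point (-104/3, -79/3), moving in the direction (-2, -1) keeps every constraint satisfied while P increases without bound.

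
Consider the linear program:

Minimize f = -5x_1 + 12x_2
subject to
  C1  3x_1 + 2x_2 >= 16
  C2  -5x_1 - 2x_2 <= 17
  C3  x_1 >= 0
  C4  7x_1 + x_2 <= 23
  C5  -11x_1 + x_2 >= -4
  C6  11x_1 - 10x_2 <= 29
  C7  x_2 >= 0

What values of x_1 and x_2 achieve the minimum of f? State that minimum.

Feasible corners and f = -5x_1 + 12x_2:
  (0, 8) → f = 96
  (24/25, 164/25) → f = 1848/25
  (0, 23) → f = 276
  (3/2, 25/2) → f = 285/2

x_1 = 24/25, x_2 = 164/25, minimum f = 1848/25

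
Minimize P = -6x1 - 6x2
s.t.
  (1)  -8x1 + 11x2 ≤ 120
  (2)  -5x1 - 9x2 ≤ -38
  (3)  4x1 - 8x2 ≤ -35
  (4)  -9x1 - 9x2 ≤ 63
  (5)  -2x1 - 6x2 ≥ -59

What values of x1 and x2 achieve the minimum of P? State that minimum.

x1 = 131/20, x2 = 153/20, minimum P = -426/5

Vertices and P = -6x1 - 6x2:
  (-662/127, 904/127) → P = -1452/127
  (-71/70, 356/35) → P = -1923/35
  (-11/76, 327/76) → P = -474/19
  (131/20, 153/20) → P = -426/5

The optimum lies where 4x1 - 8x2 = -35 and -2x1 - 6x2 = -59.
Solving simultaneously gives x1 = 131/20, x2 = 153/20.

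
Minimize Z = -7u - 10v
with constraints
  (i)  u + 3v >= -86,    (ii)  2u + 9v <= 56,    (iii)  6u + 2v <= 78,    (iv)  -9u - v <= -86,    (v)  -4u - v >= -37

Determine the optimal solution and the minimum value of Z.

Feasible corners and Z = -7u - 10v:
  (172/13, -430/13) → Z = 3096/13
  (197/11, -381/11) → Z = 221
  (49/5, -11/5) → Z = -233/5

The optimum lies where -9u - v = -86 and -4u - v = -37.
Solving simultaneously gives u = 49/5, v = -11/5.

u = 49/5, v = -11/5, minimum Z = -233/5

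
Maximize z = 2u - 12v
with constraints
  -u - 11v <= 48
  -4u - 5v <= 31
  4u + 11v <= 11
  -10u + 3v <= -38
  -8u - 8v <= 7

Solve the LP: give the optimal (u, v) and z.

Corner points and z = 2u - 12v:
  (59/3, -203/33) → z = 3734/33
  (307/80, -377/80) → z = 2569/40
  (451/122, -21/61) → z = 703/61
  (283/104, -187/52) → z = 2527/52

The optimum lies where -u - 11v = 48 and 4u + 11v = 11.
Solving simultaneously gives u = 59/3, v = -203/33.

u = 59/3, v = -203/33, maximum z = 3734/33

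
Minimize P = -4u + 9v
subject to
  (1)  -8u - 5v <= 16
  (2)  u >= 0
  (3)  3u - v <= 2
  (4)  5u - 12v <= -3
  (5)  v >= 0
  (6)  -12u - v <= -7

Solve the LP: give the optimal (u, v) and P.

u = 27/31, v = 19/31, minimum P = 63/31

The feasible region is unbounded (it extends along (0, 1), (1, 3)), but P strictly increases along every unbounded feasible direction, so there is no improving ray and the minimum is attained at a vertex.

The optimum lies where 3u - v = 2 and 5u - 12v = -3.
Solving simultaneously gives u = 27/31, v = 19/31.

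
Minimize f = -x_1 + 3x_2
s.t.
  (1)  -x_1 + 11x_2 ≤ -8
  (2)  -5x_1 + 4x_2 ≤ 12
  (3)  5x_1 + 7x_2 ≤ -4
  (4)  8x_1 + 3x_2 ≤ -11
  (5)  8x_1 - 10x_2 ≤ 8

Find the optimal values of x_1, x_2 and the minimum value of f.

x_1 = -76/9, x_2 = -68/9, minimum f = -128/9

Corner points and f = -x_1 + 3x_2:
  (-164/51, -52/51) → f = 8/51
  (-97/91, -75/91) → f = -128/91
  (-76/9, -68/9) → f = -128/9
  (-43/52, -19/13) → f = -185/52

At the optimal vertex, -5x_1 + 4x_2 = 12 and 8x_1 - 10x_2 = 8.
Solving simultaneously gives x_1 = -76/9, x_2 = -68/9.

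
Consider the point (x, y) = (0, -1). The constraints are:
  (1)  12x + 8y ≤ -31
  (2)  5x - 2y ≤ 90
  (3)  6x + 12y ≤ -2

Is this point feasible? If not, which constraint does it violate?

not feasible — violates (1)

Constraint (1): 12x + 8y = -8, which is not ≤ -31. All other constraints are satisfied.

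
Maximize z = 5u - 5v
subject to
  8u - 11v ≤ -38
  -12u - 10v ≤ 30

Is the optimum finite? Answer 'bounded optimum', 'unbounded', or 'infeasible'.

From the feasible point (-355/106, 54/53), moving in the direction (11, 8) keeps every constraint satisfied while z increases without bound.

unbounded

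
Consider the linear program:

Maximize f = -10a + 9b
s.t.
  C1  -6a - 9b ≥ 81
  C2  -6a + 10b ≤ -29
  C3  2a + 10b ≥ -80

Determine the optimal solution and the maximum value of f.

a = -51/8, b = -269/40, maximum f = 129/40

Extreme points and f = -10a + 9b:
  (-183/38, -110/19) → f = -75/19
  (-15/7, -53/7) → f = -327/7
  (-51/8, -269/40) → f = 129/40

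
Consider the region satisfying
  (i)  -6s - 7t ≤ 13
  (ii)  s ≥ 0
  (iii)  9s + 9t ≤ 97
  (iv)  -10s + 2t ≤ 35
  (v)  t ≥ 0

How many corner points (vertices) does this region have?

Intersecting each pair of boundary lines and keeping only the points that satisfy every inequality leaves:
  (0, 97/9)
  (0, 0)
  (97/9, 0)

3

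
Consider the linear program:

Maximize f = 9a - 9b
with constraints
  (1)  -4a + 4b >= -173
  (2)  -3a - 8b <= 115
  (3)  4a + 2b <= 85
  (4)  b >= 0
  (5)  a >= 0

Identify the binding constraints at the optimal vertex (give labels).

Vertices and f = 9a - 9b:
  (85/4, 0) → f = 765/4
  (0, 85/2) → f = -765/2
  (0, 0) → f = 0

The maximum is at (85/4, 0). Substituting into each constraint, equality holds for (3) and (4); the remaining constraints have slack.

(3) and (4)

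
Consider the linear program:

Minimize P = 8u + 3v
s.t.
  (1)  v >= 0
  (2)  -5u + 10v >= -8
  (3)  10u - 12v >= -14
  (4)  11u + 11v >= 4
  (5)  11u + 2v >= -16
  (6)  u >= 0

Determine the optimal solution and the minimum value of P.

u = 0, v = 4/11, minimum P = 12/11

The feasible region is unbounded (it extends along (2, 1), (6, 5)), but P strictly increases along every unbounded feasible direction, so there is no improving ray and the minimum is attained at a vertex.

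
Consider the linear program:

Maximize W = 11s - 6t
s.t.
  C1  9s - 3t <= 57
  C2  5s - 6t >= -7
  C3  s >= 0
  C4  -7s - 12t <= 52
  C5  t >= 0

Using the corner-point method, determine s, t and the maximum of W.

s = 19/3, t = 0, maximum W = 209/3

Corner points and W = 11s - 6t:
  (121/13, 116/13) → W = 635/13
  (19/3, 0) → W = 209/3
  (0, 7/6) → W = -7
  (0, 0) → W = 0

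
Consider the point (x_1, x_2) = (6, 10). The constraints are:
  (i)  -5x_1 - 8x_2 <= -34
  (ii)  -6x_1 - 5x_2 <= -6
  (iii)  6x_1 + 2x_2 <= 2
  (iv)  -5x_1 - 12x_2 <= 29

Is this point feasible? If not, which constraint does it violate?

not feasible — violates (iii)

Constraint (iii): 6x_1 + 2x_2 = 56, which is not ≤ 2. All other constraints are satisfied.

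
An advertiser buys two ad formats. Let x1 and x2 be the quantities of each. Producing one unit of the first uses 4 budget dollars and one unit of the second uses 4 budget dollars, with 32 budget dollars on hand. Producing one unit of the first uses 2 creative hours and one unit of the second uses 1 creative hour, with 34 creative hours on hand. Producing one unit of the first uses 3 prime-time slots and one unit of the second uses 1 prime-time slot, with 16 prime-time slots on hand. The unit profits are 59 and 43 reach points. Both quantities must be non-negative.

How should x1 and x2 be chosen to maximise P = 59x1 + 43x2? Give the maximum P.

Extreme points and P = 59x1 + 43x2:
  (0, 0) → P = 0
  (0, 8) → P = 344
  (16/3, 0) → P = 944/3
  (4, 4) → P = 408

The optimum lies where 4x1 + 4x2 = 32 and 3x1 + x2 = 16.
Solving simultaneously gives x1 = 4, x2 = 4.

x1 = 4, x2 = 4, maximum P = 408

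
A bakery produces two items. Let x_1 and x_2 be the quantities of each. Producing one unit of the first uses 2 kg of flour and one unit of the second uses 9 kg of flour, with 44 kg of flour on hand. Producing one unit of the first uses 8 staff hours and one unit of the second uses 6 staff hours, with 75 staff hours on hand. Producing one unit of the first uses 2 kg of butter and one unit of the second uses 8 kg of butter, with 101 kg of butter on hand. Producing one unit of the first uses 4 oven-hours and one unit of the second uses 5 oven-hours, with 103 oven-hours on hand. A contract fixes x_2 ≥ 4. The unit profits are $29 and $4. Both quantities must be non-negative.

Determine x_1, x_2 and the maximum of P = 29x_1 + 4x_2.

Corner points and P = 29x_1 + 4x_2:
  (0, 44/9) → P = 176/9
  (0, 4) → P = 16
  (4, 4) → P = 132

The binding constraints are 2x_1 + 9x_2 = 44 and x_2 = 4.
Solving simultaneously gives x_1 = 4, x_2 = 4.

x_1 = 4, x_2 = 4, maximum P = 132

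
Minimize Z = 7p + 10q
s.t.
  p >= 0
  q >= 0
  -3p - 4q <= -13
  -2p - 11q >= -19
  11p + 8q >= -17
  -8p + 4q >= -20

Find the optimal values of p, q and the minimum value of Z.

p = 3, q = 1, minimum Z = 31

Extreme points and Z = 7p + 10q:
  (67/25, 31/25) → Z = 779/25
  (3, 1) → Z = 31
  (37/12, 7/6) → Z = 133/4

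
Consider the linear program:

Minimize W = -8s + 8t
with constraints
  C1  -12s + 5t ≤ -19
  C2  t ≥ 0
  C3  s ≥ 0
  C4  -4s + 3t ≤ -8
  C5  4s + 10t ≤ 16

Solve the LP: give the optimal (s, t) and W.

s = 4, t = 0, minimum W = -32

Vertices and W = -8s + 8t:
  (2, 0) → W = -16
  (4, 0) → W = -32
  (32/13, 8/13) → W = -192/13

At the optimal vertex, t = 0 and 4s + 10t = 16.
Solving simultaneously gives s = 4, t = 0.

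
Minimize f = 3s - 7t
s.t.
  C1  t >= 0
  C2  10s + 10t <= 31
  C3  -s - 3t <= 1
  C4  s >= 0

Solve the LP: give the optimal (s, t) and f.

s = 0, t = 31/10, minimum f = -217/10

Corner points and f = 3s - 7t:
  (31/10, 0) → f = 93/10
  (0, 0) → f = 0
  (0, 31/10) → f = -217/10

The optimum lies where 10s + 10t = 31 and s = 0.
Solving simultaneously gives s = 0, t = 31/10.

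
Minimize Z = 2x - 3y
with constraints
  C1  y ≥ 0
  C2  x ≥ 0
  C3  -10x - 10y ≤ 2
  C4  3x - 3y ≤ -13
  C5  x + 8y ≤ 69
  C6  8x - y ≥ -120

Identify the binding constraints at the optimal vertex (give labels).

C2 and C5

Corner points and Z = 2x - 3y:
  (0, 13/3) → Z = -13
  (0, 69/8) → Z = -207/8
  (103/27, 220/27) → Z = -454/27

The minimum is at (0, 69/8). Substituting into each constraint, equality holds for C2 and C5; the remaining constraints have slack.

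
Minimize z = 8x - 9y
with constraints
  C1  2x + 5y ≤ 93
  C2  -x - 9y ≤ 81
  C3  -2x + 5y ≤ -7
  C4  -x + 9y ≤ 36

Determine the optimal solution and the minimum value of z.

Vertices and z = 8x - 9y:
  (1242/13, -255/13) → z = 12231/13
  (657/23, 165/23) → z = 3771/23
  (-342/23, -169/23) → z = -1215/23
  (243/13, 79/13) → z = 1233/13

At the optimal vertex, -x - 9y = 81 and -2x + 5y = -7.
Solving simultaneously gives x = -342/23, y = -169/23.

x = -342/23, y = -169/23, minimum z = -1215/23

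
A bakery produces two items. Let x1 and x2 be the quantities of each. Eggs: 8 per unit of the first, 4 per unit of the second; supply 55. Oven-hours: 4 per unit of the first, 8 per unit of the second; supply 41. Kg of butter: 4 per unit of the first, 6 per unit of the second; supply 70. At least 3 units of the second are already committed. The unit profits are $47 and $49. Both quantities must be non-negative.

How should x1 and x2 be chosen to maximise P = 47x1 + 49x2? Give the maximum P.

x1 = 17/4, x2 = 3, maximum P = 1387/4

Feasible corners and P = 47x1 + 49x2:
  (0, 41/8) → P = 2009/8
  (0, 3) → P = 147
  (17/4, 3) → P = 1387/4

At the optimal vertex, 4x1 + 8x2 = 41 and x2 = 3.
Solving simultaneously gives x1 = 17/4, x2 = 3.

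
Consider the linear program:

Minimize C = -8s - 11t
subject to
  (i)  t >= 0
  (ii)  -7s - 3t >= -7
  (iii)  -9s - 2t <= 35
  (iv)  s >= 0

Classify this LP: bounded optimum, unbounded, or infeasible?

Vertices and C = -8s - 11t:
  (1, 0) → C = -8
  (0, 0) → C = 0
  (0, 7/3) → C = -77/3
The feasible region has finitely many vertices and no improving ray; the minimum is -77/3 at (0, 7/3).

bounded optimum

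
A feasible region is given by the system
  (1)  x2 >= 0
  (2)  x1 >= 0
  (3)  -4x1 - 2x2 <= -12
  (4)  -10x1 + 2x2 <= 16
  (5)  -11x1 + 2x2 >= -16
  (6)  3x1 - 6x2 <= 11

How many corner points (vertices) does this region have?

4

Of the 15 pairwise boundary intersections, those satisfying every inequality are:
  (0, 6)
  (0, 8)
  (28/15, 34/15)
  (32, 168)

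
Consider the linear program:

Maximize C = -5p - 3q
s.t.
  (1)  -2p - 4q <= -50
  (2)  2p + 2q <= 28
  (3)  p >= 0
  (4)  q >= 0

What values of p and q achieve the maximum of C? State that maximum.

Corner points and C = -5p - 3q:
  (3, 11) → C = -48
  (0, 25/2) → C = -75/2
  (0, 14) → C = -42

At the optimal vertex, -2p - 4q = -50 and p = 0.
Solving simultaneously gives p = 0, q = 25/2.

p = 0, q = 25/2, maximum C = -75/2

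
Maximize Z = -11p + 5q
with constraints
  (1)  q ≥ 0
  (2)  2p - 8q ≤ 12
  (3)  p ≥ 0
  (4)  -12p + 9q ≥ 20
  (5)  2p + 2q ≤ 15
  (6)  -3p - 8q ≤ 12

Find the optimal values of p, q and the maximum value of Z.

p = 0, q = 15/2, maximum Z = 75/2

Extreme points and Z = -11p + 5q:
  (0, 20/9) → Z = 100/9
  (0, 15/2) → Z = 75/2
  (95/42, 110/21) → Z = 55/42

The optimum lies where p = 0 and 2p + 2q = 15.
Solving simultaneously gives p = 0, q = 15/2.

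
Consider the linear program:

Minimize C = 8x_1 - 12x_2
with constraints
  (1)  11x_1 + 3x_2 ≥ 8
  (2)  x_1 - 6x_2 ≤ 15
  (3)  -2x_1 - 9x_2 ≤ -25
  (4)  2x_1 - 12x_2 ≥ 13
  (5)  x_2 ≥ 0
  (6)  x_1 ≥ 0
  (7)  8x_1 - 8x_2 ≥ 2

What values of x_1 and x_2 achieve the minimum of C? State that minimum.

x_1 = 139/14, x_2 = 4/7, minimum C = 508/7

Vertices and C = 8x_1 - 12x_2:
  (15, 0) → C = 120
  (139/14, 4/7) → C = 508/7
  (25/2, 0) → C = 100
The feasible region is unbounded (it extends along (6, 1)), but C strictly increases along every unbounded feasible direction, so there is no improving ray and the minimum is attained at a vertex.

The binding constraints are -2x_1 - 9x_2 = -25 and 2x_1 - 12x_2 = 13.
Solving simultaneously gives x_1 = 139/14, x_2 = 4/7.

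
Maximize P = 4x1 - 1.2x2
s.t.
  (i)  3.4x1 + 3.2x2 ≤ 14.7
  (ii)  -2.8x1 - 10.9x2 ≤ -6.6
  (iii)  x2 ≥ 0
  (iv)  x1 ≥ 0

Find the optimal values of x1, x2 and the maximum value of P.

x1 = 147/34, x2 = 0, maximum P = 294/17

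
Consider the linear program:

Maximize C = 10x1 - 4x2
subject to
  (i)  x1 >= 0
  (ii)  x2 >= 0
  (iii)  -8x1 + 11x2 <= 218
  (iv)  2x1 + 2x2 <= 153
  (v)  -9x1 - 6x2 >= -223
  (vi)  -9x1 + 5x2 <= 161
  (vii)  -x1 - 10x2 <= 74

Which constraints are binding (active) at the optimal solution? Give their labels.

Vertices and C = 10x1 - 4x2:
  (0, 0) → C = 0
  (0, 218/11) → C = -872/11
  (223/9, 0) → C = 2230/9
  (1145/147, 3746/147) → C = -1178/49

The maximum is at (223/9, 0). Substituting into each constraint, equality holds for (ii) and (v); the remaining constraints have slack.

(ii) and (v)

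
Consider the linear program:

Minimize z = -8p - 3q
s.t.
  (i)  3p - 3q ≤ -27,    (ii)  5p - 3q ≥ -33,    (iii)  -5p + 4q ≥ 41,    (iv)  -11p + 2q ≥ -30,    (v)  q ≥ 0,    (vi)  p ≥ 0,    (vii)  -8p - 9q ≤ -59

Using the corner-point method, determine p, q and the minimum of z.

p = 156/23, q = 513/23, minimum z = -2787/23

Vertices and z = -8p - 3q:
  (156/23, 513/23) → z = -2787/23
  (0, 11) → z = -33
  (101/17, 601/34) → z = -3419/34
  (0, 41/4) → z = -123/4

The binding constraints are 5p - 3q = -33 and -11p + 2q = -30.
Solving simultaneously gives p = 156/23, q = 513/23.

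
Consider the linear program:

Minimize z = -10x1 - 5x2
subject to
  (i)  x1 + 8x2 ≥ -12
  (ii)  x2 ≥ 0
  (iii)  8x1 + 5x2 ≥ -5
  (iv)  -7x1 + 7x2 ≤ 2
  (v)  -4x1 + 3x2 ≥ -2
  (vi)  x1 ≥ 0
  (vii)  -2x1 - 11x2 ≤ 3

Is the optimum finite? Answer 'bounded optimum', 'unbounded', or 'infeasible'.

bounded optimum

Extreme points and z = -10x1 - 5x2:
  (1/2, 0) → z = -5
  (0, 0) → z = 0
  (20/7, 22/7) → z = -310/7
  (0, 2/7) → z = -10/7
The feasible region has finitely many vertices and no improving ray; the minimum is -310/7 at (20/7, 22/7).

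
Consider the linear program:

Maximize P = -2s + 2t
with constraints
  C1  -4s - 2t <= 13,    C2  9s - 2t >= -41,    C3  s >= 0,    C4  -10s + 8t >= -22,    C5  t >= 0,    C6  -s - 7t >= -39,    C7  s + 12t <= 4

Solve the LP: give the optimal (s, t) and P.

s = 0, t = 1/3, maximum P = 2/3

The optimum lies where s = 0 and s + 12t = 4.
Solving simultaneously gives s = 0, t = 1/3.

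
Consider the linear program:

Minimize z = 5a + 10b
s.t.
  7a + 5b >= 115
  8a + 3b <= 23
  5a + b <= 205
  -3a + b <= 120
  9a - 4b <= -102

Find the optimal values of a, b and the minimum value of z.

Vertices and z = 5a + 10b:
  (-230/19, 759/19) → z = 6440/19
  (-485/22, 1185/22) → z = 9425/22
  (-337/17, 1029/17) → z = 8605/17

The optimum lies where 7a + 5b = 115 and 8a + 3b = 23.
Solving simultaneously gives a = -230/19, b = 759/19.

a = -230/19, b = 759/19, minimum z = 6440/19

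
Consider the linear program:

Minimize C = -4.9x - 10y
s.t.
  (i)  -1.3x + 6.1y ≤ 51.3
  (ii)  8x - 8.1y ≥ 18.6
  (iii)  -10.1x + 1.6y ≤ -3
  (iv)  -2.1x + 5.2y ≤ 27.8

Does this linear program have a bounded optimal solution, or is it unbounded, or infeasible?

From the feasible point (9718/605, 7159/605), moving in the direction (6.1, 1.3) keeps every constraint satisfied while C decreases without bound.

unbounded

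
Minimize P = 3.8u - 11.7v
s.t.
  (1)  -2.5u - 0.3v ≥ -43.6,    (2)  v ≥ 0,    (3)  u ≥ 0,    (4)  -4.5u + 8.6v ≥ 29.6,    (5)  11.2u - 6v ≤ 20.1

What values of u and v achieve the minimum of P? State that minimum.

Corner points and P = 3.8u - 11.7v:
  (0, 436/3) → P = -8502/5
  (8921/612, 43807/1836) → P = -273895/1224
  (0, 148/43) → P = -8658/215
  (17523/3466, 42197/6932) → P = -3605301/69320

The binding constraints are -2.5u - 0.3v = -43.6 and u = 0.
Solving simultaneously gives u = 0, v = 436/3.

u = 0, v = 436/3, minimum P = -8502/5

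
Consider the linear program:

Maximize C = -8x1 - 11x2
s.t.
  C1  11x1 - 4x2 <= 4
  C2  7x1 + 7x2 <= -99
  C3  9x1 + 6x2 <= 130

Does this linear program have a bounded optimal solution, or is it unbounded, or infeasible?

From the feasible point (-368/105, -1117/105), moving in the direction (-4, -11) keeps every constraint satisfied while C increases without bound.

unbounded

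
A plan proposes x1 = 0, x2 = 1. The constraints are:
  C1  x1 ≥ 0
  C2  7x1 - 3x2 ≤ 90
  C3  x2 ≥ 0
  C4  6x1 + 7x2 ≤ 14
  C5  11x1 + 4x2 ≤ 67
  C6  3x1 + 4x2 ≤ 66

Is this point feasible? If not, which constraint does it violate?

C1: 0 ≥ 0 ✓
C2: -3 ≤ 90 ✓
C3: 1 ≥ 0 ✓
C4: 7 ≤ 14 ✓
C5: 4 ≤ 67 ✓
C6: 4 ≤ 66 ✓

feasible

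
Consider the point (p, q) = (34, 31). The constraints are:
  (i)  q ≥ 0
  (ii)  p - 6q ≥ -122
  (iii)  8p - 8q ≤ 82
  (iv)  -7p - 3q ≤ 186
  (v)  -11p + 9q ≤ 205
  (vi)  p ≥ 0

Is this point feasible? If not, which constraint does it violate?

Constraint (ii): p - 6q = -152, which is not ≥ -122. All other constraints are satisfied.

not feasible — violates (ii)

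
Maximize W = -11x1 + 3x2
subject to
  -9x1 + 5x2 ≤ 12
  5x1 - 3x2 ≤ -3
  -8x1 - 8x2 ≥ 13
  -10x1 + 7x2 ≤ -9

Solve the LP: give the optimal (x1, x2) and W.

x1 = -21/2, x2 = -33/2, maximum W = 66

Feasible corners and W = -11x1 + 3x2:
  (-21/2, -33/2) → W = 66
  (-129/13, -201/13) → W = 816/13
  (-48/5, -15) → W = 303/5

At the optimal vertex, -9x1 + 5x2 = 12 and 5x1 - 3x2 = -3.
Solving simultaneously gives x1 = -21/2, x2 = -33/2.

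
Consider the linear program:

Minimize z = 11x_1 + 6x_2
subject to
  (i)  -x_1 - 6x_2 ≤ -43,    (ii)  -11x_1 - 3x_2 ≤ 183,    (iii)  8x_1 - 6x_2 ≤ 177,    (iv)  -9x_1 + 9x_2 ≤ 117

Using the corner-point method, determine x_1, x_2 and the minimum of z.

Feasible corners and z = 11x_1 + 6x_2:
  (220/9, 167/54) → z = 2587/9
  (-5, 8) → z = -7
  (255/2, 281/2) → z = 4491/2

x_1 = -5, x_2 = 8, minimum z = -7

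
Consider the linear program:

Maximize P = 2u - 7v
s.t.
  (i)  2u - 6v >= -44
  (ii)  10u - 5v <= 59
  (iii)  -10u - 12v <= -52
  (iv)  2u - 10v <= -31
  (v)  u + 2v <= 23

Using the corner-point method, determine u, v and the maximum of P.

The binding constraints are 10u - 5v = 59 and 2u - 10v = -31.
Solving simultaneously gives u = 149/18, v = 214/45.

u = 149/18, v = 214/45, maximum P = -251/15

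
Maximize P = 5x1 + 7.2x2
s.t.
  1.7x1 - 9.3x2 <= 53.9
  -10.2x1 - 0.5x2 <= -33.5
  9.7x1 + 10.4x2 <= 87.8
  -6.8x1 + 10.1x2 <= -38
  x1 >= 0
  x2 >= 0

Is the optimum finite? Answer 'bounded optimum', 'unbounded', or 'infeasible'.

bounded optimum

Extreme points and P = 5x1 + 7.2x2:
  (128198/16869, 22844/16869) → P = 4027334/84345
  (878/97, 0) → P = 4390/97
  (95/17, 0) → P = 475/17
The feasible region has finitely many vertices and no improving ray; the maximum is 4027334/84345 at (128198/16869, 22844/16869).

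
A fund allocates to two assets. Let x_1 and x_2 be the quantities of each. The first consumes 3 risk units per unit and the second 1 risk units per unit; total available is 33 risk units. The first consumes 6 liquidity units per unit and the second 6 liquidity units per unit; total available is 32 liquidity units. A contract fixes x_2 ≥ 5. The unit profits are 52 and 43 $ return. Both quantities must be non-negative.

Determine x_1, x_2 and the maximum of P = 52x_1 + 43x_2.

x_1 = 1/3, x_2 = 5, maximum P = 697/3

Vertices and P = 52x_1 + 43x_2:
  (0, 16/3) → P = 688/3
  (0, 5) → P = 215
  (1/3, 5) → P = 697/3

At the optimal vertex, 6x_1 + 6x_2 = 32 and x_2 = 5.
Solving simultaneously gives x_1 = 1/3, x_2 = 5.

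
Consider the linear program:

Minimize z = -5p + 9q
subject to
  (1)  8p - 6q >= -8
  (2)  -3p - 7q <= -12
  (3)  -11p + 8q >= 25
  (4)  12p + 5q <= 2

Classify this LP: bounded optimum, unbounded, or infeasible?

infeasible

The boundaries 8p - 6q = -8 and -11p + 8q = 25 meet at (-43, -56), but that point violates -3p - 7q ≤ -12. Every candidate vertex is excluded by some other constraint, so the feasible region is empty.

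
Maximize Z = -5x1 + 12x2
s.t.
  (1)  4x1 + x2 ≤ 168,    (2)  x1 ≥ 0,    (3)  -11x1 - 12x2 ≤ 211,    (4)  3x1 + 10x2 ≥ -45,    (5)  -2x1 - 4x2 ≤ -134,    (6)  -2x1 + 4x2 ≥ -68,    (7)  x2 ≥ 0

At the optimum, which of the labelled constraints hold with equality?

(1) and (2)

Vertices and Z = -5x1 + 12x2:
  (0, 168) → Z = 2016
  (269/7, 100/7) → Z = -145/7
  (0, 67/2) → Z = 402

The maximum is at (0, 168). Substituting into each constraint, equality holds for (1) and (2); the remaining constraints have slack.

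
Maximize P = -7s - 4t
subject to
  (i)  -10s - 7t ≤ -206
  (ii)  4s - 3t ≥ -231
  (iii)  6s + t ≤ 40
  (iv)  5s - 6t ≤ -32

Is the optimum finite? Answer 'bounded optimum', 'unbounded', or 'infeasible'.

Feasible corners and P = -7s - 4t:
  (-999/58, 1567/29) → P = -5543/58
  (37/16, 209/8) → P = -1931/16
  (-111/22, 773/11) → P = -5407/22
The feasible region has finitely many vertices and no improving ray; the maximum is -5543/58 at (-999/58, 1567/29).

bounded optimum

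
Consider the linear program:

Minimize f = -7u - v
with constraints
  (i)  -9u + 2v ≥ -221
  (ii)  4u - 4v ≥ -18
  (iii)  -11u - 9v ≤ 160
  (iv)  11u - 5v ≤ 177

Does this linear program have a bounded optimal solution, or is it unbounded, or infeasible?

Vertices and f = -7u - v:
  (230/7, 523/14) → f = -3743/14
  (751/23, 838/23) → f = -265
  (-401/40, -221/40) → f = 757/10
  (793/154, -337/14) → f = -922/77
The feasible region has finitely many vertices and no improving ray; the minimum is -3743/14 at (230/7, 523/14).

bounded optimum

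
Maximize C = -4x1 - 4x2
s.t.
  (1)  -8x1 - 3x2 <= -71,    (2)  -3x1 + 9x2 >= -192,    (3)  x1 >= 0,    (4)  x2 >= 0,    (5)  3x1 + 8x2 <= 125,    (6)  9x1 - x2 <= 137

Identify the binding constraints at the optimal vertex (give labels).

(1) and (4)

Feasible corners and C = -4x1 - 4x2:
  (71/8, 0) → C = -71/2
  (193/55, 787/55) → C = -784/11
  (137/9, 0) → C = -548/9
  (407/25, 238/25) → C = -516/5

The maximum is at (71/8, 0). Substituting into each constraint, equality holds for (1) and (4); the remaining constraints have slack.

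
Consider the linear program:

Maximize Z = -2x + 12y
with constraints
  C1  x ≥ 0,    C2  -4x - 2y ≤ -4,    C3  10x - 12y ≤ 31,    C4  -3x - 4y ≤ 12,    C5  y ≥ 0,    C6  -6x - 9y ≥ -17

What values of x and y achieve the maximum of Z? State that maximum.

x = 1/12, y = 11/6, maximum Z = 131/6

Vertices and Z = -2x + 12y:
  (1, 0) → Z = -2
  (1/12, 11/6) → Z = 131/6
  (17/6, 0) → Z = -17/3

The binding constraints are -4x - 2y = -4 and -6x - 9y = -17.
Solving simultaneously gives x = 1/12, y = 11/6.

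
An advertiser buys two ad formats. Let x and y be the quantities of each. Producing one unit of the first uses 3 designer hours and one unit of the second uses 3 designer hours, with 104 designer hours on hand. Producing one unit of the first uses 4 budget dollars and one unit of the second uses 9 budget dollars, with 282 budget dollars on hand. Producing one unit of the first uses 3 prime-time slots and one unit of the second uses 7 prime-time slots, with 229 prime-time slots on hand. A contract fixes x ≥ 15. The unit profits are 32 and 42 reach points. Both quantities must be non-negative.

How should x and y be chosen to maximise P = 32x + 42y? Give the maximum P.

x = 15, y = 59/3, maximum P = 1306

Feasible corners and P = 32x + 42y:
  (104/3, 0) → P = 3328/3
  (15, 0) → P = 480
  (15, 59/3) → P = 1306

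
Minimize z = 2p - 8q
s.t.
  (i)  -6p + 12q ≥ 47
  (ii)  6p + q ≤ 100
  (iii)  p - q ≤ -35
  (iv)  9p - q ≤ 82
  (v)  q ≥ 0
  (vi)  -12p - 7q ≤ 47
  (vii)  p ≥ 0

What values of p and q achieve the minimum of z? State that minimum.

Feasible corners and z = 2p - 8q:
  (65/7, 310/7) → z = -2350/7
  (0, 100) → z = -800
  (0, 35) → z = -280

At the optimal vertex, 6p + q = 100 and p = 0.
Solving simultaneously gives p = 0, q = 100.

p = 0, q = 100, minimum z = -800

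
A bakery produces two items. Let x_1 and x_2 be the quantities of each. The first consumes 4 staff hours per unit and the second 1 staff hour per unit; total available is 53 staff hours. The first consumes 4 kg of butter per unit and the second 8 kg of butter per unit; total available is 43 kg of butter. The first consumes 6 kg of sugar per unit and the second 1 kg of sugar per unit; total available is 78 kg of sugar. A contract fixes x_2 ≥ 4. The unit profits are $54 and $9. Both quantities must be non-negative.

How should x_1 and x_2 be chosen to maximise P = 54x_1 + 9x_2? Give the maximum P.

x_1 = 11/4, x_2 = 4, maximum P = 369/2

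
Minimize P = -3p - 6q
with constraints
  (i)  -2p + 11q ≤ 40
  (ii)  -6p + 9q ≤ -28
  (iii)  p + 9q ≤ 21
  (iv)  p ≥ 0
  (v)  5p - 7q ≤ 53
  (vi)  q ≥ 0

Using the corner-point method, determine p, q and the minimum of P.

p = 12, q = 1, minimum P = -42

Extreme points and P = -3p - 6q:
  (7, 14/9) → P = -91/3
  (14/3, 0) → P = -14
  (12, 1) → P = -42
  (53/5, 0) → P = -159/5

The binding constraints are p + 9q = 21 and 5p - 7q = 53.
Solving simultaneously gives p = 12, q = 1.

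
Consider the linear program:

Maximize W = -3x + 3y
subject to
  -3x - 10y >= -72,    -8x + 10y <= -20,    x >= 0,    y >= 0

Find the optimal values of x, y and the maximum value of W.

x = 5/2, y = 0, maximum W = -15/2

Vertices and W = -3x + 3y:
  (92/11, 258/55) → W = -606/55
  (24, 0) → W = -72
  (5/2, 0) → W = -15/2

The optimum lies where -8x + 10y = -20 and y = 0.
Solving simultaneously gives x = 5/2, y = 0.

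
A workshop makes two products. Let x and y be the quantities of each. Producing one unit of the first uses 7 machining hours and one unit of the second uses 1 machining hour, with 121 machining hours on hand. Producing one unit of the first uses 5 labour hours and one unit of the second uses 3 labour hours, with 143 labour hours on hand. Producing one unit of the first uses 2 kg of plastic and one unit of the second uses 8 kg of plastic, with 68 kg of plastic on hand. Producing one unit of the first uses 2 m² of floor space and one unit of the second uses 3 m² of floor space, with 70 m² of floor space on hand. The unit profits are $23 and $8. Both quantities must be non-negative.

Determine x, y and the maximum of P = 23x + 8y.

x = 50/3, y = 13/3, maximum P = 418

Corner points and P = 23x + 8y:
  (0, 0) → P = 0
  (0, 17/2) → P = 68
  (121/7, 0) → P = 2783/7
  (50/3, 13/3) → P = 418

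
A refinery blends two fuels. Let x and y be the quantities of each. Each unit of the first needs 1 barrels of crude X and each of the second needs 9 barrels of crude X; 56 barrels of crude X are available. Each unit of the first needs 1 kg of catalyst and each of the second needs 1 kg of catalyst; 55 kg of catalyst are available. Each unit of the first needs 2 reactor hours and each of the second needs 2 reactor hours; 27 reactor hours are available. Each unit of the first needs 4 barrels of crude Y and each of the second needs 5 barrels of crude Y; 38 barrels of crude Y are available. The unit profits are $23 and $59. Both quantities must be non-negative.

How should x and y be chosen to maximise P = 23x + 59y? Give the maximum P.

x = 2, y = 6, maximum P = 400

Feasible corners and P = 23x + 59y:
  (0, 0) → P = 0
  (0, 56/9) → P = 3304/9
  (19/2, 0) → P = 437/2
  (2, 6) → P = 400

The optimum lies where x + 9y = 56 and 4x + 5y = 38.
Solving simultaneously gives x = 2, y = 6.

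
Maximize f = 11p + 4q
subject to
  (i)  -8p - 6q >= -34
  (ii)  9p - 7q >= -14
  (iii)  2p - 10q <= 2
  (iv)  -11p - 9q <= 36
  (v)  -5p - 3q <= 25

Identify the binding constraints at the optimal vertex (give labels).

Corner points and f = 11p + 4q:
  (7/5, 19/5) → f = 153/5
  (88/23, 13/23) → f = 1020/23
  (-77/38, -23/38) → f = -939/38

The maximum is at (88/23, 13/23). Substituting into each constraint, equality holds for (i) and (iii); the remaining constraints have slack.

(i) and (iii)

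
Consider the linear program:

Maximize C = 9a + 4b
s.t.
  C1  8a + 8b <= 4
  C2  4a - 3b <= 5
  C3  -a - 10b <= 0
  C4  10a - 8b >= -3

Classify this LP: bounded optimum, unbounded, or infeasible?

Extreme points and C = 9a + 4b:
  (5/9, -1/18) → C = 43/9
  (1/18, 4/9) → C = 41/18
  (-5/18, 1/36) → C = -43/18
The feasible region has finitely many vertices and no improving ray; the maximum is 43/9 at (5/9, -1/18).

bounded optimum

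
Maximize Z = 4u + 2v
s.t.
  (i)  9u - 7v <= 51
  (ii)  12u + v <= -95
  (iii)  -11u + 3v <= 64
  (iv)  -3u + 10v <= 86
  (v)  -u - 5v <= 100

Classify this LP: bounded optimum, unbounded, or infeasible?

Feasible corners and Z = 4u + 2v:
  (-614/93, -489/31) → Z = -5390/93
  (-445/52, -951/52) → Z = -1841/26
  (-349/47, -277/47) → Z = -1950/47
  (-310/29, -518/29) → Z = -2276/29
The feasible region has finitely many vertices and no improving ray; the maximum is -1950/47 at (-349/47, -277/47).

bounded optimum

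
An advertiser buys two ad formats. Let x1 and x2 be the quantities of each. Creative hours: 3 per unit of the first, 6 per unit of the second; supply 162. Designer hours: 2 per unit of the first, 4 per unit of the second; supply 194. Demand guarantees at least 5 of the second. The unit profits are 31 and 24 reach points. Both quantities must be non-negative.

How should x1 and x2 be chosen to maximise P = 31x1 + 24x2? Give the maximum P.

Vertices and P = 31x1 + 24x2:
  (0, 27) → P = 648
  (0, 5) → P = 120
  (44, 5) → P = 1484

At the optimal vertex, 3x1 + 6x2 = 162 and x2 = 5.
Solving simultaneously gives x1 = 44, x2 = 5.

x1 = 44, x2 = 5, maximum P = 1484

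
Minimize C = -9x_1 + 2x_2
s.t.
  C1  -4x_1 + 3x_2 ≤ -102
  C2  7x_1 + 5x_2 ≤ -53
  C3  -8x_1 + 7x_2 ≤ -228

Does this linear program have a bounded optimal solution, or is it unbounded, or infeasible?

unbounded

From the feasible point (15/2, -24), moving in the direction (5, -7) keeps every constraint satisfied while C decreases without bound.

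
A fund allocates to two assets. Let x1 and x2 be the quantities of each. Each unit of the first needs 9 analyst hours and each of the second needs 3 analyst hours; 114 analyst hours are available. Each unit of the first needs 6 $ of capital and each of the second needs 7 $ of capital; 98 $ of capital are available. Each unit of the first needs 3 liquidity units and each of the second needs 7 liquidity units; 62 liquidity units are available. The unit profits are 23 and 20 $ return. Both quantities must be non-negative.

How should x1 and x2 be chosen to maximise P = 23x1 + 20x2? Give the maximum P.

x1 = 34/3, x2 = 4, maximum P = 1022/3

Extreme points and P = 23x1 + 20x2:
  (0, 0) → P = 0
  (0, 62/7) → P = 1240/7
  (38/3, 0) → P = 874/3
  (34/3, 4) → P = 1022/3

The binding constraints are 9x1 + 3x2 = 114 and 3x1 + 7x2 = 62.
Solving simultaneously gives x1 = 34/3, x2 = 4.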